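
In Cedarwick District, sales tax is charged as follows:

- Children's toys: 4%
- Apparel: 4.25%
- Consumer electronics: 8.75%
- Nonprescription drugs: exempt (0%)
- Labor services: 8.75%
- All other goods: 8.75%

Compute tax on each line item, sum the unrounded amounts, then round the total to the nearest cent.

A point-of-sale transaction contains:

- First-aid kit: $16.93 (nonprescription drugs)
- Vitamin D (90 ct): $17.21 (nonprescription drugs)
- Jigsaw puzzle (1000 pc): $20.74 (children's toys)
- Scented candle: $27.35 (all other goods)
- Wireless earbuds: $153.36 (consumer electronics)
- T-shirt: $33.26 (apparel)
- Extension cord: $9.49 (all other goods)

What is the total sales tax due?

First-aid kit $16.93: nonprescription drugs → 0% → $0.00
Vitamin D (90 ct) $17.21: nonprescription drugs → 0% → $0.00
Jigsaw puzzle (1000 pc) $20.74: children's toys → 4% → $0.8296
Scented candle $27.35: all other goods → 8.75% → $2.393125
Wireless earbuds $153.36: consumer electronics → 8.75% → $13.419
T-shirt $33.26: apparel → 4.25% → $1.41355
Extension cord $9.49: all other goods → 8.75% → $0.830375
Unrounded tax sum = $18.88565 → $18.89

$18.89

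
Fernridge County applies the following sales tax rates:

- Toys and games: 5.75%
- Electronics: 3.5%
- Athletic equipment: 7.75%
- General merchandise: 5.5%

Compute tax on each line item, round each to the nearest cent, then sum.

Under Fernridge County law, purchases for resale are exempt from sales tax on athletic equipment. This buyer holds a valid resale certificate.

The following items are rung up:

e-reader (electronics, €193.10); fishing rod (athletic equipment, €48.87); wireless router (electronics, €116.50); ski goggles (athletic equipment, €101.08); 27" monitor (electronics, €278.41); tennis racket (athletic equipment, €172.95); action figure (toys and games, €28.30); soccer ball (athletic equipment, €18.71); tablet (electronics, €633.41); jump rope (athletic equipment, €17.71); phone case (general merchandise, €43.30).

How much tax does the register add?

E-reader €193.10: electronics → 3.5% → €6.76
Fishing rod €48.87: athletic equipment, buyer-exempt → 0% → €0.00
Wireless router €116.50: electronics → 3.5% → €4.08
Ski goggles €101.08: athletic equipment, buyer-exempt → 0% → €0.00
27" monitor €278.41: electronics → 3.5% → €9.74
Tennis racket €172.95: athletic equipment, buyer-exempt → 0% → €0.00
Action figure €28.30: toys and games → 5.75% → €1.63
Soccer ball €18.71: athletic equipment, buyer-exempt → 0% → €0.00
Tablet €633.41: electronics → 3.5% → €22.17
Jump rope €17.71: athletic equipment, buyer-exempt → 0% → €0.00
Phone case €43.30: general merchandise → 5.5% → €2.38
Total tax = €6.76 + €4.08 + €9.74 + €1.63 + €22.17 + €2.38 = €46.76

€46.76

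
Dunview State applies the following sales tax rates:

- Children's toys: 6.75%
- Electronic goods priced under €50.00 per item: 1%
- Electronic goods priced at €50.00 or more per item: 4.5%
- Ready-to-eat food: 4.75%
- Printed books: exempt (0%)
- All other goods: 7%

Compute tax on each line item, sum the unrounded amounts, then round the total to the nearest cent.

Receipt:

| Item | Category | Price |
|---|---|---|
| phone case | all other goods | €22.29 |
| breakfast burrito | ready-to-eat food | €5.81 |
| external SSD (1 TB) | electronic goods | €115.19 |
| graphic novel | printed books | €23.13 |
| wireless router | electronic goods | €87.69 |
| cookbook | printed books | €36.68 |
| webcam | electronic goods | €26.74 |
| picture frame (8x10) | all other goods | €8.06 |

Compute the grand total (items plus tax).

€337.39

Phone case €22.29: all other goods → 7% → €1.5603
Breakfast burrito €5.81: ready-to-eat food → 4.75% → €0.275975
External SSD (1 TB) €115.19: electronic goods, €50.00 or more → 4.5% → €5.18355
Graphic novel €23.13: printed books → 0% → €0.00
Wireless router €87.69: electronic goods, €50.00 or more → 4.5% → €3.94605
Cookbook €36.68: printed books → 0% → €0.00
Webcam €26.74: electronic goods, under €50.00 → 1% → €0.2674
Picture frame (8x10) €8.06: all other goods → 7% → €0.5642
Subtotal = €325.59; unrounded tax = €11.797475 → €11.80; total due = €337.39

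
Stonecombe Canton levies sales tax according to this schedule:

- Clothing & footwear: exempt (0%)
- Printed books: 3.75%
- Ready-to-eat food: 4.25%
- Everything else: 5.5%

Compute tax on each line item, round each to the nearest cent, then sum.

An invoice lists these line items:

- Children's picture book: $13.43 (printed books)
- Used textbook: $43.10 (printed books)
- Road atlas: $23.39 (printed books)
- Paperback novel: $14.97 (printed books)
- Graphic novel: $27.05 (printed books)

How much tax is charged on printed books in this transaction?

$4.57

Children's picture book $13.43: printed books → 3.75% → $0.50
Used textbook $43.10: printed books → 3.75% → $1.62
Road atlas $23.39: printed books → 3.75% → $0.88
Paperback novel $14.97: printed books → 3.75% → $0.56
Graphic novel $27.05: printed books → 3.75% → $1.01
Tax on printed books = $0.50 + $1.62 + $0.88 + $0.56 + $1.01 = $4.57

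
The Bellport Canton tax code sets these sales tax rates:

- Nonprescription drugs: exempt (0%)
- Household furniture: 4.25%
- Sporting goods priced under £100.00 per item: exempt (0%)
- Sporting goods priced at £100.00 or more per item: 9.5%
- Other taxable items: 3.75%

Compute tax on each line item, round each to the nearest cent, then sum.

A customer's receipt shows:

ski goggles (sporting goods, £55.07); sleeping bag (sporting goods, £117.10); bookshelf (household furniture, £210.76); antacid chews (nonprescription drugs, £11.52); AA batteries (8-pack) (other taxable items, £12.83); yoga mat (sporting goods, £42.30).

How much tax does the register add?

Ski goggles £55.07: sporting goods, under £100.00 → 0% → £0.00
Sleeping bag £117.10: sporting goods, £100.00 or more → 9.5% → £11.12
Bookshelf £210.76: household furniture → 4.25% → £8.96
Antacid chews £11.52: nonprescription drugs → 0% → £0.00
AA batteries (8-pack) £12.83: other taxable items → 3.75% → £0.48
Yoga mat £42.30: sporting goods, under £100.00 → 0% → £0.00
Total tax = £11.12 + £8.96 + £0.48 = £20.56

£20.56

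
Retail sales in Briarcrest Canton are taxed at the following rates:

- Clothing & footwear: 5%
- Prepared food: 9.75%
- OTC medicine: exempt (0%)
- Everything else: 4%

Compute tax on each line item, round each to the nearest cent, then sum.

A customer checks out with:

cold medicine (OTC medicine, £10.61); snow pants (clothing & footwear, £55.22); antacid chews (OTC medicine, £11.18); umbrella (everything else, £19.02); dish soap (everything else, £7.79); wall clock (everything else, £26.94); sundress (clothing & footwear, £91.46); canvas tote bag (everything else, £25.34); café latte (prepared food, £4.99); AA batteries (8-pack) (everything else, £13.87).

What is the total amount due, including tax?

£277.95

Cold medicine £10.61: OTC medicine → 0% → £0.00
Snow pants £55.22: clothing & footwear → 5% → £2.76
Antacid chews £11.18: OTC medicine → 0% → £0.00
Umbrella £19.02: everything else → 4% → £0.76
Dish soap £7.79: everything else → 4% → £0.31
Wall clock £26.94: everything else → 4% → £1.08
Sundress £91.46: clothing & footwear → 5% → £4.57
Canvas tote bag £25.34: everything else → 4% → £1.01
Café latte £4.99: prepared food → 9.75% → £0.49
AA batteries (8-pack) £13.87: everything else → 4% → £0.55
Subtotal = £266.42; tax = £11.53; total due = £277.95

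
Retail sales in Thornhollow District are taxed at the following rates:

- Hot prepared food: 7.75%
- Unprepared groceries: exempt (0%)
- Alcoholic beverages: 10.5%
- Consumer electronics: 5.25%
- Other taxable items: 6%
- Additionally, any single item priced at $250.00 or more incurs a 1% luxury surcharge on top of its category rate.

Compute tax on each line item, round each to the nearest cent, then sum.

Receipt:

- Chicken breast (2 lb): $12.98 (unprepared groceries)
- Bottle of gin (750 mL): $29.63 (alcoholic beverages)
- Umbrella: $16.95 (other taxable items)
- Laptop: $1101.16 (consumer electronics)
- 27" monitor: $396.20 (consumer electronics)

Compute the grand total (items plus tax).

Chicken breast (2 lb) $12.98: unprepared groceries → 0% → $0.00
Bottle of gin (750 mL) $29.63: alcoholic beverages → 10.5% → $3.11
Umbrella $16.95: other taxable items → 6% → $1.02
Laptop $1101.16: consumer electronics → 5.25% + 1% surcharge = 6.25% → $68.82
27" monitor $396.20: consumer electronics → 5.25% + 1% surcharge = 6.25% → $24.76
Subtotal = $1556.92; tax = $97.71; total due = $1654.63

$1654.63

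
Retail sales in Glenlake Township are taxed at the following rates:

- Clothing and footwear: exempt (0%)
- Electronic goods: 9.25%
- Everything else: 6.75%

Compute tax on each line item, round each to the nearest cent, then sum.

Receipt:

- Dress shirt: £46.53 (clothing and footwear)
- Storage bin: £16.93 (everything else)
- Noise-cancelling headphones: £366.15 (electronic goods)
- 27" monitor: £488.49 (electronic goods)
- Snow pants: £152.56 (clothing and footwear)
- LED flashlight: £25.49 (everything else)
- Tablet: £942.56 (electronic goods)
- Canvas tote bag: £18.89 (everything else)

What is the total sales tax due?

Dress shirt £46.53: clothing and footwear → 0% → £0.00
Storage bin £16.93: everything else → 6.75% → £1.14
Noise-cancelling headphones £366.15: electronic goods → 9.25% → £33.87
27" monitor £488.49: electronic goods → 9.25% → £45.19
Snow pants £152.56: clothing and footwear → 0% → £0.00
LED flashlight £25.49: everything else → 6.75% → £1.72
Tablet £942.56: electronic goods → 9.25% → £87.19
Canvas tote bag £18.89: everything else → 6.75% → £1.28
Total tax = £1.14 + £33.87 + £45.19 + £1.72 + £87.19 + £1.28 = £170.39

£170.39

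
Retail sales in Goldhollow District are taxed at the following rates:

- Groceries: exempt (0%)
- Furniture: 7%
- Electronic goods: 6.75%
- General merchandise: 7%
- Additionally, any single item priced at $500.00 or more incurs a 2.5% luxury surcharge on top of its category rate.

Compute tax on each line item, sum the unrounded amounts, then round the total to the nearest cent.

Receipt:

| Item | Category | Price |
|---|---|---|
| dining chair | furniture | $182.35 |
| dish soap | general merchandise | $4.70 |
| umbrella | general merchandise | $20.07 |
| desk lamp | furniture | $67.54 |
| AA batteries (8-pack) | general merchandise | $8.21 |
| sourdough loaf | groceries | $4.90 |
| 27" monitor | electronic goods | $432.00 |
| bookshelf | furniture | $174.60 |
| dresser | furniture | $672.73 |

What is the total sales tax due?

Dining chair $182.35: furniture → 7% → $12.7645
Dish soap $4.70: general merchandise → 7% → $0.329
Umbrella $20.07: general merchandise → 7% → $1.4049
Desk lamp $67.54: furniture → 7% → $4.7278
AA batteries (8-pack) $8.21: general merchandise → 7% → $0.5747
Sourdough loaf $4.90: groceries → 0% → $0.00
27" monitor $432.00: electronic goods → 6.75% → $29.16
Bookshelf $174.60: furniture → 7% → $12.222
Dresser $672.73: furniture → 7% + 2.5% surcharge = 9.5% → $63.90935
Unrounded tax sum = $125.09225 → $125.09

$125.09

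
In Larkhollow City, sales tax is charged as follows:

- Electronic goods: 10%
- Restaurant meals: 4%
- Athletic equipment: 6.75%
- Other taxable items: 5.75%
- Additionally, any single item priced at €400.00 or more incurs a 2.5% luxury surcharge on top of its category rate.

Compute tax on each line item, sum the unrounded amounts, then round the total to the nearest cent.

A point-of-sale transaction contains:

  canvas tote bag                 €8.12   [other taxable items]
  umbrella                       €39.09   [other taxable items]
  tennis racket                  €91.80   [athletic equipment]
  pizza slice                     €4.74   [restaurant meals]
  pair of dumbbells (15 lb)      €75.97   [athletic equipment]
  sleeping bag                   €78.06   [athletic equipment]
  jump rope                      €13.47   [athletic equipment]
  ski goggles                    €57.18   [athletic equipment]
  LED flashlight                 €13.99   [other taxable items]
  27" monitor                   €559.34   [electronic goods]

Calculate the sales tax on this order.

€94.99

Canvas tote bag €8.12: other taxable items → 5.75% → €0.4669
Umbrella €39.09: other taxable items → 5.75% → €2.247675
Tennis racket €91.80: athletic equipment → 6.75% → €6.1965
Pizza slice €4.74: restaurant meals → 4% → €0.1896
Pair of dumbbells (15 lb) €75.97: athletic equipment → 6.75% → €5.127975
Sleeping bag €78.06: athletic equipment → 6.75% → €5.26905
Jump rope €13.47: athletic equipment → 6.75% → €0.909225
Ski goggles €57.18: athletic equipment → 6.75% → €3.85965
LED flashlight €13.99: other taxable items → 5.75% → €0.804425
27" monitor €559.34: electronic goods → 10% + 2.5% surcharge = 12.5% → €69.9175
Unrounded tax sum = €94.9885 → €94.99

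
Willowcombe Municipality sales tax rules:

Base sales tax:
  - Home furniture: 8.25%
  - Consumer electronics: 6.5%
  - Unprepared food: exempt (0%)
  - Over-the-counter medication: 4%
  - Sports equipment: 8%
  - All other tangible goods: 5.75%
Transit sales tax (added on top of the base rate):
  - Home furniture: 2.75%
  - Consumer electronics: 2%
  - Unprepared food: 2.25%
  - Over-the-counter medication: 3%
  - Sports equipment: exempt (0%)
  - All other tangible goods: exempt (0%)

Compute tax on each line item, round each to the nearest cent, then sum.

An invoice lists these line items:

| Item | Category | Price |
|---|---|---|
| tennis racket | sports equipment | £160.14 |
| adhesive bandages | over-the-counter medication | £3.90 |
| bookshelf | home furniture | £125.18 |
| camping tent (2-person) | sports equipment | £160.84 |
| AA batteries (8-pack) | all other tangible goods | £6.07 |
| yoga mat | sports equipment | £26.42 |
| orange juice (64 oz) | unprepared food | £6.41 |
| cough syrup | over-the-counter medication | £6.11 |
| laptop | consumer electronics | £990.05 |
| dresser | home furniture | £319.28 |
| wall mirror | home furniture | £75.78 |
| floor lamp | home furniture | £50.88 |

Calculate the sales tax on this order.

£175.96

Tennis racket £160.14: sports equipment → 8% + 0% transit = 8% → £12.81
Adhesive bandages £3.90: over-the-counter medication → 4% + 3% transit = 7% → £0.27
Bookshelf £125.18: home furniture → 8.25% + 2.75% transit = 11% → £13.77
Camping tent (2-person) £160.84: sports equipment → 8% + 0% transit = 8% → £12.87
AA batteries (8-pack) £6.07: all other tangible goods → 5.75% + 0% transit = 5.75% → £0.35
Yoga mat £26.42: sports equipment → 8% + 0% transit = 8% → £2.11
Orange juice (64 oz) £6.41: unprepared food → 0% + 2.25% transit = 2.25% → £0.14
Cough syrup £6.11: over-the-counter medication → 4% + 3% transit = 7% → £0.43
Laptop £990.05: consumer electronics → 6.5% + 2% transit = 8.5% → £84.15
Dresser £319.28: home furniture → 8.25% + 2.75% transit = 11% → £35.12
Wall mirror £75.78: home furniture → 8.25% + 2.75% transit = 11% → £8.34
Floor lamp £50.88: home furniture → 8.25% + 2.75% transit = 11% → £5.60
Total tax = £12.81 + £0.27 + £13.77 + £12.87 + £0.35 + £2.11 + £0.14 + £0.43 + £84.15 + £35.12 + £8.34 + £5.60 = £175.96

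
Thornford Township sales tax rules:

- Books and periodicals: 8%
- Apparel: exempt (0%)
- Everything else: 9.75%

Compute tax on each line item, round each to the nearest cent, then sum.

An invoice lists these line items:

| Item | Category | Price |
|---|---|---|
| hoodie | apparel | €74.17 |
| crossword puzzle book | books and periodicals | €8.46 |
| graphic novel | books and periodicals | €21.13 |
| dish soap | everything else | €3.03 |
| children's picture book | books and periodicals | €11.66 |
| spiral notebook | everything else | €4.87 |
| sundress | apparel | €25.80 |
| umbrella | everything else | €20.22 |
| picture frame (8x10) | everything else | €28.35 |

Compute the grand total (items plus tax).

€206.49

Hoodie €74.17: apparel → 0% → €0.00
Crossword puzzle book €8.46: books and periodicals → 8% → €0.68
Graphic novel €21.13: books and periodicals → 8% → €1.69
Dish soap €3.03: everything else → 9.75% → €0.30
Children's picture book €11.66: books and periodicals → 8% → €0.93
Spiral notebook €4.87: everything else → 9.75% → €0.47
Sundress €25.80: apparel → 0% → €0.00
Umbrella €20.22: everything else → 9.75% → €1.97
Picture frame (8x10) €28.35: everything else → 9.75% → €2.76
Subtotal = €197.69; tax = €8.80; total due = €206.49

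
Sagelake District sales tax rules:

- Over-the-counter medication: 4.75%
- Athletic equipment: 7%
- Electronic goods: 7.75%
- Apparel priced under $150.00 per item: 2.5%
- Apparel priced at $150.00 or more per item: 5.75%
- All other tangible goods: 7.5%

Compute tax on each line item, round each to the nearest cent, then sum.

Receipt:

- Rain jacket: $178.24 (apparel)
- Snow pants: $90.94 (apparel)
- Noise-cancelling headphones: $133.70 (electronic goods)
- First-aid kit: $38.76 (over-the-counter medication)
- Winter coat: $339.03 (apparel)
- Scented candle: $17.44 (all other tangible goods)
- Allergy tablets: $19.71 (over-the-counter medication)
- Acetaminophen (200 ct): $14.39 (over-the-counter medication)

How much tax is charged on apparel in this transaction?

Rain jacket $178.24: apparel, $150.00 or more → 5.75% → $10.25
Snow pants $90.94: apparel, under $150.00 → 2.5% → $2.27
Winter coat $339.03: apparel, $150.00 or more → 5.75% → $19.49
Tax on apparel = $10.25 + $2.27 + $19.49 = $32.01

$32.01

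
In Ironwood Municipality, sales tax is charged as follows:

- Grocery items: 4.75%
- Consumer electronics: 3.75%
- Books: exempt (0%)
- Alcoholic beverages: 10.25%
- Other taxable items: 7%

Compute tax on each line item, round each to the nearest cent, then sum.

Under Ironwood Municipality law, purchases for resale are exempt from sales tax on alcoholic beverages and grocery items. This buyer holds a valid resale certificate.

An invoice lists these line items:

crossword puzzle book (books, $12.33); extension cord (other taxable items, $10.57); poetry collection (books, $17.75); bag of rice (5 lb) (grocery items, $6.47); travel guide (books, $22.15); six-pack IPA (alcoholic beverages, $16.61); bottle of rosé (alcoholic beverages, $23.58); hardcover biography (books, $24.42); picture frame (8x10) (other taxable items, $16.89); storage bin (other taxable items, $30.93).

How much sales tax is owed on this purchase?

$4.09

Crossword puzzle book $12.33: books → 0% → $0.00
Extension cord $10.57: other taxable items → 7% → $0.74
Poetry collection $17.75: books → 0% → $0.00
Bag of rice (5 lb) $6.47: grocery items, buyer-exempt → 0% → $0.00
Travel guide $22.15: books → 0% → $0.00
Six-pack IPA $16.61: alcoholic beverages, buyer-exempt → 0% → $0.00
Bottle of rosé $23.58: alcoholic beverages, buyer-exempt → 0% → $0.00
Hardcover biography $24.42: books → 0% → $0.00
Picture frame (8x10) $16.89: other taxable items → 7% → $1.18
Storage bin $30.93: other taxable items → 7% → $2.17
Total tax = $0.74 + $1.18 + $2.17 = $4.09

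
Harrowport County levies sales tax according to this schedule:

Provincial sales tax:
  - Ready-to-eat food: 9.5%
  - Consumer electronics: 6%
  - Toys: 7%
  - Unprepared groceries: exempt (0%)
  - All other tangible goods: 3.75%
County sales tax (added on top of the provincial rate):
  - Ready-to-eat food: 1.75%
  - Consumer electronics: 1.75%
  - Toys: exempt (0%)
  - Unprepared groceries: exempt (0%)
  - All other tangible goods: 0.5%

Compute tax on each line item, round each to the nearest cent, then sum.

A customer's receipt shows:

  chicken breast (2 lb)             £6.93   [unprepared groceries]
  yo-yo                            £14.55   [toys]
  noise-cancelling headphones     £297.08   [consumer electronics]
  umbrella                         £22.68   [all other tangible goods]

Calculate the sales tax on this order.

Chicken breast (2 lb) £6.93: unprepared groceries → 0% + 0% county = 0% → £0.00
Yo-yo £14.55: toys → 7% + 0% county = 7% → £1.02
Noise-cancelling headphones £297.08: consumer electronics → 6% + 1.75% county = 7.75% → £23.02
Umbrella £22.68: all other tangible goods → 3.75% + 0.5% county = 4.25% → £0.96
Total tax = £1.02 + £23.02 + £0.96 = £25.00

£25.00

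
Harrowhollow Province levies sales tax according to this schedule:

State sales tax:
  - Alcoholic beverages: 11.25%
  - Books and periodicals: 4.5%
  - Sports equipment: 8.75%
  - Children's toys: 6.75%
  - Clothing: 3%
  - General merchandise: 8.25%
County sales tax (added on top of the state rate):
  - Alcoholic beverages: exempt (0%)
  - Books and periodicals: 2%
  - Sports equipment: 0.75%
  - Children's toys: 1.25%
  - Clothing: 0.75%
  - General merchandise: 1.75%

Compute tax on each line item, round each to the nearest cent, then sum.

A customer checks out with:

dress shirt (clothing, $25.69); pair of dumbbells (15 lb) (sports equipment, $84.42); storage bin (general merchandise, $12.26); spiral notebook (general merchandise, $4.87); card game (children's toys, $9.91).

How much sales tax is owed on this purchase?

$11.49

Dress shirt $25.69: clothing → 3% + 0.75% county = 3.75% → $0.96
Pair of dumbbells (15 lb) $84.42: sports equipment → 8.75% + 0.75% county = 9.5% → $8.02
Storage bin $12.26: general merchandise → 8.25% + 1.75% county = 10% → $1.23
Spiral notebook $4.87: general merchandise → 8.25% + 1.75% county = 10% → $0.49
Card game $9.91: children's toys → 6.75% + 1.25% county = 8% → $0.79
Total tax = $0.96 + $8.02 + $1.23 + $0.49 + $0.79 = $11.49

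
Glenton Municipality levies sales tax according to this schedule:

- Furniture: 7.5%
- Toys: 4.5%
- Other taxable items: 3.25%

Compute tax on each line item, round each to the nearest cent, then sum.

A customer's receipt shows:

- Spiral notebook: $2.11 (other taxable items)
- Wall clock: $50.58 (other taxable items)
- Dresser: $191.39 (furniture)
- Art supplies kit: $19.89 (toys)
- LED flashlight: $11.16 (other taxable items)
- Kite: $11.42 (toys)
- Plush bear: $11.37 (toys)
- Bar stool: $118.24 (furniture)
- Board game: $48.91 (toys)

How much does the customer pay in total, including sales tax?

$494.48

Spiral notebook $2.11: other taxable items → 3.25% → $0.07
Wall clock $50.58: other taxable items → 3.25% → $1.64
Dresser $191.39: furniture → 7.5% → $14.35
Art supplies kit $19.89: toys → 4.5% → $0.90
LED flashlight $11.16: other taxable items → 3.25% → $0.36
Kite $11.42: toys → 4.5% → $0.51
Plush bear $11.37: toys → 4.5% → $0.51
Bar stool $118.24: furniture → 7.5% → $8.87
Board game $48.91: toys → 4.5% → $2.20
Subtotal = $465.07; tax = $29.41; total due = $494.48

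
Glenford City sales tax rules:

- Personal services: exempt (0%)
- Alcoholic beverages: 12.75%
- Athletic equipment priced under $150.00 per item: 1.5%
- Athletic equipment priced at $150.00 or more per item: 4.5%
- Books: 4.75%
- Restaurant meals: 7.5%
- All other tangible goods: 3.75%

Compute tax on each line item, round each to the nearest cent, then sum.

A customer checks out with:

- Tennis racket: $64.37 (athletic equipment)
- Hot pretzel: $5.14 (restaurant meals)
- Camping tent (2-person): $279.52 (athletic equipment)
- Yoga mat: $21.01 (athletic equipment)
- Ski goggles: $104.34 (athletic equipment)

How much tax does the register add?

$15.83

Tennis racket $64.37: athletic equipment, under $150.00 → 1.5% → $0.97
Hot pretzel $5.14: restaurant meals → 7.5% → $0.39
Camping tent (2-person) $279.52: athletic equipment, $150.00 or more → 4.5% → $12.58
Yoga mat $21.01: athletic equipment, under $150.00 → 1.5% → $0.32
Ski goggles $104.34: athletic equipment, under $150.00 → 1.5% → $1.57
Total tax = $0.97 + $0.39 + $12.58 + $0.32 + $1.57 = $15.83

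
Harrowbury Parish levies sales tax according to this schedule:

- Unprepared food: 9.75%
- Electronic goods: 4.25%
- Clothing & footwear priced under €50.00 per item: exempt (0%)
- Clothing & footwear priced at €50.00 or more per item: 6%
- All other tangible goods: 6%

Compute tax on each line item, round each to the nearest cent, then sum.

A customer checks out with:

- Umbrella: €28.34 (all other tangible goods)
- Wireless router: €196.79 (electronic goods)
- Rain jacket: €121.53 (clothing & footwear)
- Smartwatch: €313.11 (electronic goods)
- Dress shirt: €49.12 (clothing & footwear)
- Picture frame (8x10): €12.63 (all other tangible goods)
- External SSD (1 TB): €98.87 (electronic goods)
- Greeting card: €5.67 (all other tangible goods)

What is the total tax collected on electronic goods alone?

€25.87

Wireless router €196.79: electronic goods → 4.25% → €8.36
Smartwatch €313.11: electronic goods → 4.25% → €13.31
External SSD (1 TB) €98.87: electronic goods → 4.25% → €4.20
Tax on electronic goods = €8.36 + €13.31 + €4.20 = €25.87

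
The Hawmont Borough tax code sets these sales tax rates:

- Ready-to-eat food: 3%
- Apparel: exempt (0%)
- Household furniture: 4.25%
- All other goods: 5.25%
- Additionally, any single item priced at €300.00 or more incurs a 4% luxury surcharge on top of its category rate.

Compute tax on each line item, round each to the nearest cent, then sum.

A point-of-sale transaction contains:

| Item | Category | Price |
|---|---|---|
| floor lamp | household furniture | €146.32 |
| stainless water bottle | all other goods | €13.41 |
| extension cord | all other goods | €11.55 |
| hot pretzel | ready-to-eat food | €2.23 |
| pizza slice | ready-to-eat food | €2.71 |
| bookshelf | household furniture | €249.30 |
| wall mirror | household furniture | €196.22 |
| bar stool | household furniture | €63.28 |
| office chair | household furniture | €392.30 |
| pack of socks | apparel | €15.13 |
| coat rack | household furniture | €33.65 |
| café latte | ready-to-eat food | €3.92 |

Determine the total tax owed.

€63.22

Floor lamp €146.32: household furniture → 4.25% → €6.22
Stainless water bottle €13.41: all other goods → 5.25% → €0.70
Extension cord €11.55: all other goods → 5.25% → €0.61
Hot pretzel €2.23: ready-to-eat food → 3% → €0.07
Pizza slice €2.71: ready-to-eat food → 3% → €0.08
Bookshelf €249.30: household furniture → 4.25% → €10.60
Wall mirror €196.22: household furniture → 4.25% → €8.34
Bar stool €63.28: household furniture → 4.25% → €2.69
Office chair €392.30: household furniture → 4.25% + 4% surcharge = 8.25% → €32.36
Pack of socks €15.13: apparel → 0% → €0.00
Coat rack €33.65: household furniture → 4.25% → €1.43
Café latte €3.92: ready-to-eat food → 3% → €0.12
Total tax = €6.22 + €0.70 + €0.61 + €0.07 + €0.08 + €10.60 + €8.34 + €2.69 + €32.36 + €1.43 + €0.12 = €63.22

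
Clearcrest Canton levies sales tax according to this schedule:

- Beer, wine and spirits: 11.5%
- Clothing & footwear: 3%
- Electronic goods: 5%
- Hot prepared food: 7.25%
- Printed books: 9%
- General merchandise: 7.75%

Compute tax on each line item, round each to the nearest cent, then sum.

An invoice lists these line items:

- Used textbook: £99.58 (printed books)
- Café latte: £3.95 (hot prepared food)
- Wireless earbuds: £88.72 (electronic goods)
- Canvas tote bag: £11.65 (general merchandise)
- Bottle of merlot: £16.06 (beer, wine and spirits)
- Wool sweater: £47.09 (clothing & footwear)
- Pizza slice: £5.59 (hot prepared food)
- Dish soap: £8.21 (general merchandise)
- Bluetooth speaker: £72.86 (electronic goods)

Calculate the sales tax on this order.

Used textbook £99.58: printed books → 9% → £8.96
Café latte £3.95: hot prepared food → 7.25% → £0.29
Wireless earbuds £88.72: electronic goods → 5% → £4.44
Canvas tote bag £11.65: general merchandise → 7.75% → £0.90
Bottle of merlot £16.06: beer, wine and spirits → 11.5% → £1.85
Wool sweater £47.09: clothing & footwear → 3% → £1.41
Pizza slice £5.59: hot prepared food → 7.25% → £0.41
Dish soap £8.21: general merchandise → 7.75% → £0.64
Bluetooth speaker £72.86: electronic goods → 5% → £3.64
Total tax = £8.96 + £0.29 + £4.44 + £0.90 + £1.85 + £1.41 + £0.41 + £0.64 + £3.64 = £22.54

£22.54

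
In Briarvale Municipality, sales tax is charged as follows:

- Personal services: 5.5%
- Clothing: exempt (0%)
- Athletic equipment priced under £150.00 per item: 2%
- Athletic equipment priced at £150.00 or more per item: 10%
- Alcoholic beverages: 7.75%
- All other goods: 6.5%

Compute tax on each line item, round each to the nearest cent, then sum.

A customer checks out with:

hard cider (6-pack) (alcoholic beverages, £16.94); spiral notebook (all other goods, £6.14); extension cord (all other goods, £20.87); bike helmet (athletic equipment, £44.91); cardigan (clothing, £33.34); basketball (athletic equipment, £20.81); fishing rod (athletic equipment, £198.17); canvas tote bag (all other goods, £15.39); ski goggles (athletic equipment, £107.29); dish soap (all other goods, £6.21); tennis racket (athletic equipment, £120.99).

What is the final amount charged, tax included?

Hard cider (6-pack) £16.94: alcoholic beverages → 7.75% → £1.31
Spiral notebook £6.14: all other goods → 6.5% → £0.40
Extension cord £20.87: all other goods → 6.5% → £1.36
Bike helmet £44.91: athletic equipment, under £150.00 → 2% → £0.90
Cardigan £33.34: clothing → 0% → £0.00
Basketball £20.81: athletic equipment, under £150.00 → 2% → £0.42
Fishing rod £198.17: athletic equipment, £150.00 or more → 10% → £19.82
Canvas tote bag £15.39: all other goods → 6.5% → £1.00
Ski goggles £107.29: athletic equipment, under £150.00 → 2% → £2.15
Dish soap £6.21: all other goods → 6.5% → £0.40
Tennis racket £120.99: athletic equipment, under £150.00 → 2% → £2.42
Subtotal = £591.06; tax = £30.18; total due = £621.24

£621.24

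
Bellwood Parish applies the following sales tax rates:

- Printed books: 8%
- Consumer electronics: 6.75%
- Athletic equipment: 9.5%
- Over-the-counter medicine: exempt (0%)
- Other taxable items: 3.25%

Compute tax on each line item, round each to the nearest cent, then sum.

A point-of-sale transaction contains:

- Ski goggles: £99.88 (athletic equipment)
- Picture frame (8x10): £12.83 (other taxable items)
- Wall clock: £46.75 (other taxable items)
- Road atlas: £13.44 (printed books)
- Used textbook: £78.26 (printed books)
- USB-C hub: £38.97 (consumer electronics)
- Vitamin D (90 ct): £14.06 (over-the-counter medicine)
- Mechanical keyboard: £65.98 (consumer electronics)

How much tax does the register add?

£25.85

Ski goggles £99.88: athletic equipment → 9.5% → £9.49
Picture frame (8x10) £12.83: other taxable items → 3.25% → £0.42
Wall clock £46.75: other taxable items → 3.25% → £1.52
Road atlas £13.44: printed books → 8% → £1.08
Used textbook £78.26: printed books → 8% → £6.26
USB-C hub £38.97: consumer electronics → 6.75% → £2.63
Vitamin D (90 ct) £14.06: over-the-counter medicine → 0% → £0.00
Mechanical keyboard £65.98: consumer electronics → 6.75% → £4.45
Total tax = £9.49 + £0.42 + £1.52 + £1.08 + £6.26 + £2.63 + £4.45 = £25.85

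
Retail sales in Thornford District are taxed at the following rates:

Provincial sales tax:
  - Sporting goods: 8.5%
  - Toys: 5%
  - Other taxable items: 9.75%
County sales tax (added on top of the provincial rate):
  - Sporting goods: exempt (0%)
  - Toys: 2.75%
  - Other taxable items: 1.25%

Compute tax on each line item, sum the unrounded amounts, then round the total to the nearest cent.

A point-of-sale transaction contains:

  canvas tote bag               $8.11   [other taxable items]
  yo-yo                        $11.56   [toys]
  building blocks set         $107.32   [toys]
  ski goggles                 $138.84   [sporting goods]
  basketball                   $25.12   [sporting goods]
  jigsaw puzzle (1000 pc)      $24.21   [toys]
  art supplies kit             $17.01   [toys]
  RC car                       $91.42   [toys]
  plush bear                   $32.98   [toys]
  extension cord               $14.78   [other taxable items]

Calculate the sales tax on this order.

$38.50

Canvas tote bag $8.11: other taxable items → 9.75% + 1.25% county = 11% → $0.8921
Yo-yo $11.56: toys → 5% + 2.75% county = 7.75% → $0.8959
Building blocks set $107.32: toys → 5% + 2.75% county = 7.75% → $8.3173
Ski goggles $138.84: sporting goods → 8.5% + 0% county = 8.5% → $11.8014
Basketball $25.12: sporting goods → 8.5% + 0% county = 8.5% → $2.1352
Jigsaw puzzle (1000 pc) $24.21: toys → 5% + 2.75% county = 7.75% → $1.876275
Art supplies kit $17.01: toys → 5% + 2.75% county = 7.75% → $1.318275
RC car $91.42: toys → 5% + 2.75% county = 7.75% → $7.08505
Plush bear $32.98: toys → 5% + 2.75% county = 7.75% → $2.55595
Extension cord $14.78: other taxable items → 9.75% + 1.25% county = 11% → $1.6258
Unrounded tax sum = $38.50325 → $38.50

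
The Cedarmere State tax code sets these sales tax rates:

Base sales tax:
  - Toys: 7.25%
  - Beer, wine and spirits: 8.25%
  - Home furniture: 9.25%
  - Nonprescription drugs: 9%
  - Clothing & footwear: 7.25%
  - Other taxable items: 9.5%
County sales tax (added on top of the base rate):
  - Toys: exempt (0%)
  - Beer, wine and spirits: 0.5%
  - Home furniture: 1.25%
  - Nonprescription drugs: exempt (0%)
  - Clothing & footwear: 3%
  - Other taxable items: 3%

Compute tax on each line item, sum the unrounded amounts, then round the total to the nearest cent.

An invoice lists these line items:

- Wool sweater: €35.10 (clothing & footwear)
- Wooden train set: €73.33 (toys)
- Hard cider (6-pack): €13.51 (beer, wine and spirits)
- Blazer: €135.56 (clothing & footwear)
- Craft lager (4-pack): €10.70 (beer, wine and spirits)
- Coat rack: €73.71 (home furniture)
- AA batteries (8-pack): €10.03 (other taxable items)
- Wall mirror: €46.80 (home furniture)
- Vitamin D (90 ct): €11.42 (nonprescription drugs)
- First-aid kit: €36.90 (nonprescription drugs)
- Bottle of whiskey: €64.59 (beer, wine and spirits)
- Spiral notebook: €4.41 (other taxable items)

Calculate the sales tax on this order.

Wool sweater €35.10: clothing & footwear → 7.25% + 3% county = 10.25% → €3.59775
Wooden train set €73.33: toys → 7.25% + 0% county = 7.25% → €5.316425
Hard cider (6-pack) €13.51: beer, wine and spirits → 8.25% + 0.5% county = 8.75% → €1.182125
Blazer €135.56: clothing & footwear → 7.25% + 3% county = 10.25% → €13.8949
Craft lager (4-pack) €10.70: beer, wine and spirits → 8.25% + 0.5% county = 8.75% → €0.93625
Coat rack €73.71: home furniture → 9.25% + 1.25% county = 10.5% → €7.73955
AA batteries (8-pack) €10.03: other taxable items → 9.5% + 3% county = 12.5% → €1.25375
Wall mirror €46.80: home furniture → 9.25% + 1.25% county = 10.5% → €4.914
Vitamin D (90 ct) €11.42: nonprescription drugs → 9% + 0% county = 9% → €1.0278
First-aid kit €36.90: nonprescription drugs → 9% + 0% county = 9% → €3.321
Bottle of whiskey €64.59: beer, wine and spirits → 8.25% + 0.5% county = 8.75% → €5.651625
Spiral notebook €4.41: other taxable items → 9.5% + 3% county = 12.5% → €0.55125
Unrounded tax sum = €49.386425 → €49.39

€49.39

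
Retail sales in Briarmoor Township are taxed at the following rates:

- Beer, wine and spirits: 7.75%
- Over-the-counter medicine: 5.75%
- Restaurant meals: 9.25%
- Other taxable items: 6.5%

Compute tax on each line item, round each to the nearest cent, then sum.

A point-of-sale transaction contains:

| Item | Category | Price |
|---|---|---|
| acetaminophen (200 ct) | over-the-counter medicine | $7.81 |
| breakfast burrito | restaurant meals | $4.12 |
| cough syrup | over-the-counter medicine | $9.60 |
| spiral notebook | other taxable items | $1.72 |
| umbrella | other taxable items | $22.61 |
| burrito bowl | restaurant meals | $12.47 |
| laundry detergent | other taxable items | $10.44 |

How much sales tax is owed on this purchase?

Acetaminophen (200 ct) $7.81: over-the-counter medicine → 5.75% → $0.45
Breakfast burrito $4.12: restaurant meals → 9.25% → $0.38
Cough syrup $9.60: over-the-counter medicine → 5.75% → $0.55
Spiral notebook $1.72: other taxable items → 6.5% → $0.11
Umbrella $22.61: other taxable items → 6.5% → $1.47
Burrito bowl $12.47: restaurant meals → 9.25% → $1.15
Laundry detergent $10.44: other taxable items → 6.5% → $0.68
Total tax = $0.45 + $0.38 + $0.55 + $0.11 + $1.47 + $1.15 + $0.68 = $4.79

$4.79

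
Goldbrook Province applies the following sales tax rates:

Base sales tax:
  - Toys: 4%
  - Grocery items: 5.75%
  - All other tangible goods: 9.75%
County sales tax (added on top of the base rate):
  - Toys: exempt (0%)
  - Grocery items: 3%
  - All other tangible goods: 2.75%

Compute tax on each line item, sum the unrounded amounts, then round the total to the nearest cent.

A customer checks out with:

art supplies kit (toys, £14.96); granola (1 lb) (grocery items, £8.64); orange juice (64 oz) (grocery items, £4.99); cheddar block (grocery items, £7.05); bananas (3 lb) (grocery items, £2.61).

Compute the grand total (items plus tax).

£40.89

Art supplies kit £14.96: toys → 4% + 0% county = 4% → £0.5984
Granola (1 lb) £8.64: grocery items → 5.75% + 3% county = 8.75% → £0.756
Orange juice (64 oz) £4.99: grocery items → 5.75% + 3% county = 8.75% → £0.436625
Cheddar block £7.05: grocery items → 5.75% + 3% county = 8.75% → £0.616875
Bananas (3 lb) £2.61: grocery items → 5.75% + 3% county = 8.75% → £0.228375
Subtotal = £38.25; unrounded tax = £2.636275 → £2.64; total due = £40.89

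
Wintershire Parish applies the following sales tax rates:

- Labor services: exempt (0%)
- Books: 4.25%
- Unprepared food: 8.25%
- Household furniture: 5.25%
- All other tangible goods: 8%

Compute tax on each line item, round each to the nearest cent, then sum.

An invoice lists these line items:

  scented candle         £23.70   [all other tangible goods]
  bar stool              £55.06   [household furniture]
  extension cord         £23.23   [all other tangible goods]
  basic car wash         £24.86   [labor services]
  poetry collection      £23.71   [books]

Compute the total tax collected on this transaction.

Scented candle £23.70: all other tangible goods → 8% → £1.90
Bar stool £55.06: household furniture → 5.25% → £2.89
Extension cord £23.23: all other tangible goods → 8% → £1.86
Basic car wash £24.86: labor services → 0% → £0.00
Poetry collection £23.71: books → 4.25% → £1.01
Total tax = £1.90 + £2.89 + £1.86 + £1.01 = £7.66

£7.66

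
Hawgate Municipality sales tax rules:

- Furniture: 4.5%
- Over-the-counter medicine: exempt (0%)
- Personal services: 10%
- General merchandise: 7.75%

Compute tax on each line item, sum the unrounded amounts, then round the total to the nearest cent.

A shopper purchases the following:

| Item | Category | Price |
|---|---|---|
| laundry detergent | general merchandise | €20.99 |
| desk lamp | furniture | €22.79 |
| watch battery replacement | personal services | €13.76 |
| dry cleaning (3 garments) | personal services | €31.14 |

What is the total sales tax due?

€7.14

Laundry detergent €20.99: general merchandise → 7.75% → €1.626725
Desk lamp €22.79: furniture → 4.5% → €1.02555
Watch battery replacement €13.76: personal services → 10% → €1.376
Dry cleaning (3 garments) €31.14: personal services → 10% → €3.114
Unrounded tax sum = €7.142275 → €7.14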